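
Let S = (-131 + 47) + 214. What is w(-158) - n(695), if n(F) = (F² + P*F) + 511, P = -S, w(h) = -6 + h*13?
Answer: -395246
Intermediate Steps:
w(h) = -6 + 13*h
S = 130 (S = -84 + 214 = 130)
P = -130 (P = -1*130 = -130)
n(F) = 511 + F² - 130*F (n(F) = (F² - 130*F) + 511 = 511 + F² - 130*F)
w(-158) - n(695) = (-6 + 13*(-158)) - (511 + 695² - 130*695) = (-6 - 2054) - (511 + 483025 - 90350) = -2060 - 1*393186 = -2060 - 393186 = -395246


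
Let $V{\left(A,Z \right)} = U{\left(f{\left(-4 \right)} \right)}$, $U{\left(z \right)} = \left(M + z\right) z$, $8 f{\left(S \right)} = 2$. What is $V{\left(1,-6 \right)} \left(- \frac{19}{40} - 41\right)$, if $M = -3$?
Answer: $\frac{18249}{640} \approx 28.514$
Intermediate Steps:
$f{\left(S \right)} = \frac{1}{4}$ ($f{\left(S \right)} = \frac{1}{8} \cdot 2 = \frac{1}{4}$)
$U{\left(z \right)} = z \left(-3 + z\right)$ ($U{\left(z \right)} = \left(-3 + z\right) z = z \left(-3 + z\right)$)
$V{\left(A,Z \right)} = - \frac{11}{16}$ ($V{\left(A,Z \right)} = \frac{-3 + \frac{1}{4}}{4} = \frac{1}{4} \left(- \frac{11}{4}\right) = - \frac{11}{16}$)
$V{\left(1,-6 \right)} \left(- \frac{19}{40} - 41\right) = - \frac{11 \left(- \frac{19}{40} - 41\right)}{16} = \left(- \frac{11}{16}\right) \left(- \frac{1659}{40}\right) = \frac{18249}{640}$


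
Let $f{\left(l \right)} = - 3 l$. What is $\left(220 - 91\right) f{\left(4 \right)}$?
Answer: $-1548$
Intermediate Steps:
$\left(220 - 91\right) f{\left(4 \right)} = \left(220 - 91\right) \left(\left(-3\right) 4\right) = 129 \left(-12\right) = -1548$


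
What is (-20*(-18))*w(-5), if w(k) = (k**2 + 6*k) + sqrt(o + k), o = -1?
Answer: -1800 + 360*I*sqrt(6) ≈ -1800.0 + 881.82*I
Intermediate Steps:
w(k) = k**2 + sqrt(-1 + k) + 6*k (w(k) = (k**2 + 6*k) + sqrt(-1 + k) = k**2 + sqrt(-1 + k) + 6*k)
(-20*(-18))*w(-5) = (-20*(-18))*((-5)**2 + sqrt(-1 - 5) + 6*(-5)) = 360*(25 + sqrt(-6) - 30) = 360*(25 + I*sqrt(6) - 30) = 360*(-5 + I*sqrt(6)) = -1800 + 360*I*sqrt(6)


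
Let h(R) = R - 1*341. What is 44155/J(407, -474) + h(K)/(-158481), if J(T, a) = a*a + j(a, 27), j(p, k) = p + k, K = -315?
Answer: 2381607593/11845345383 ≈ 0.20106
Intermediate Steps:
j(p, k) = k + p
h(R) = -341 + R (h(R) = R - 341 = -341 + R)
J(T, a) = 27 + a + a² (J(T, a) = a*a + (27 + a) = a² + (27 + a) = 27 + a + a²)
44155/J(407, -474) + h(K)/(-158481) = 44155/(27 - 474 + (-474)²) + (-341 - 315)/(-158481) = 44155/(27 - 474 + 224676) - 656*(-1/158481) = 44155/224229 + 656/158481 = 2381607593/11845345383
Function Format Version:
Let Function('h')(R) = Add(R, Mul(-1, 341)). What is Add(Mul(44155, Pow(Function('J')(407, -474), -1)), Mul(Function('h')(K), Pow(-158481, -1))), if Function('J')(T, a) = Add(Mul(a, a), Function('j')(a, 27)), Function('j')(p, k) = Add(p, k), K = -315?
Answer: Rational(2381607593, 11845345383) ≈ 0.20106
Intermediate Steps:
Function('j')(p, k) = Add(k, p)
Function('h')(R) = Add(-341, R) (Function('h')(R) = Add(R, -341) = Add(-341, R))
Function('J')(T, a) = Add(27, a, Pow(a, 2)) (Function('J')(T, a) = Add(Mul(a, a), Add(27, a)) = Add(Pow(a, 2), Add(27, a)) = Add(27, a, Pow(a, 2)))
Add(Mul(44155, Pow(Function('J')(407, -474), -1)), Mul(Function('h')(K), Pow(-158481, -1))) = Add(Mul(44155, Pow(Add(27, -474, Pow(-474, 2)), -1)), Mul(Add(-341, -315), Pow(-158481, -1))) = Add(Mul(44155, Pow(Add(27, -474, 224676), -1)), Mul(-656, Rational(-1, 158481))) = Add(Mul(44155, Pow(224229, -1)), Rational(656, 158481)) = Add(Mul(44155, Rational(1, 224229)), Rational(656, 158481)) = Add(Rational(44155, 224229), Rational(656, 158481)) = Rational(2381607593, 11845345383)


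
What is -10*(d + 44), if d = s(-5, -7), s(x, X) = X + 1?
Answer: -380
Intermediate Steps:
s(x, X) = 1 + X
d = -6 (d = 1 - 7 = -6)
-10*(d + 44) = -10*(-6 + 44) = -10*38 = -380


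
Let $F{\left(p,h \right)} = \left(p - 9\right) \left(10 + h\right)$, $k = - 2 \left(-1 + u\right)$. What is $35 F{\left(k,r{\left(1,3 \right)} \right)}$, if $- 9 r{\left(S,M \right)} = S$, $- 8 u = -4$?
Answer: $- \frac{24920}{9} \approx -2768.9$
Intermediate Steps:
$u = \frac{1}{2}$ ($u = \left(- \frac{1}{8}\right) \left(-4\right) = \frac{1}{2} \approx 0.5$)
$r{\left(S,M \right)} = - \frac{S}{9}$
$k = 1$ ($k = - 2 \left(-1 + \frac{1}{2}\right) = \left(-2\right) \left(- \frac{1}{2}\right) = 1$)
$F{\left(p,h \right)} = \left(-9 + p\right) \left(10 + h\right)$
$35 F{\left(k,r{\left(1,3 \right)} \right)} = 35 \left(-90 - 9 \left(\left(- \frac{1}{9}\right) 1\right) + 10 \cdot 1 + \left(- \frac{1}{9}\right) 1 \cdot 1\right) = 35 \left(-90 - -1 + 10 - \frac{1}{9}\right) = 35 \left(-90 + 1 + 10 - \frac{1}{9}\right) = 35 \left(- \frac{712}{9}\right) = - \frac{24920}{9}$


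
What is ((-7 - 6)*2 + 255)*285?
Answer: 65265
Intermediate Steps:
((-7 - 6)*2 + 255)*285 = (-13*2 + 255)*285 = (-26 + 255)*285 = 229*285 = 65265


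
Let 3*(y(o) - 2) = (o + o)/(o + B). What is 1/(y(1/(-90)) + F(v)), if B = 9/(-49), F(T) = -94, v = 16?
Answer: -2577/236986 ≈ -0.010874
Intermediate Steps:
B = -9/49 (B = 9*(-1/49) = -9/49 ≈ -0.18367)
y(o) = 2 + 2*o/(3*(-9/49 + o)) (y(o) = 2 + ((o + o)/(o - 9/49))/3 = 2 + ((2*o)/(-9/49 + o))/3 = 2 + (2*o/(-9/49 + o))/3 = 2 + 2*o/(3*(-9/49 + o)))
1/(y(1/(-90)) + F(v)) = 1/(2*(-27 + 196/(-90))/(3*(-9 + 49/(-90))) - 94) = 1/(2*(-27 + 196*(-1/90))/(3*(-9 + 49*(-1/90))) - 94) = 1/(2*(-27 - 98/45)/(3*(-9 - 49/90)) - 94) = 1/((⅔)*(-1313/45)/(-859/90) - 94) = 1/((⅔)*(-90/859)*(-1313/45) - 94) = 1/(5252/2577 - 94) = 1/(-236986/2577) = -2577/236986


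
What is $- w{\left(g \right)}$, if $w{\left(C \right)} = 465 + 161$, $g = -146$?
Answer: $-626$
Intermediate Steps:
$w{\left(C \right)} = 626$
$- w{\left(g \right)} = \left(-1\right) 626 = -626$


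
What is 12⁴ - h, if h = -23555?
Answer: 44291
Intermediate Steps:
12⁴ - h = 12⁴ - 1*(-23555) = 20736 + 23555 = 44291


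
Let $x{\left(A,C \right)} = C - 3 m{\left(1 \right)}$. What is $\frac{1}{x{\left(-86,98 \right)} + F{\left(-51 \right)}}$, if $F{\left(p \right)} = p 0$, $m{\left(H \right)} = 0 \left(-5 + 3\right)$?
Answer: $\frac{1}{98} \approx 0.010204$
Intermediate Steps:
$m{\left(H \right)} = 0$ ($m{\left(H \right)} = 0 \left(-2\right) = 0$)
$x{\left(A,C \right)} = C$ ($x{\left(A,C \right)} = C - 0 = C + 0 = C$)
$F{\left(p \right)} = 0$
$\frac{1}{x{\left(-86,98 \right)} + F{\left(-51 \right)}} = \frac{1}{98 + 0} = \frac{1}{98}$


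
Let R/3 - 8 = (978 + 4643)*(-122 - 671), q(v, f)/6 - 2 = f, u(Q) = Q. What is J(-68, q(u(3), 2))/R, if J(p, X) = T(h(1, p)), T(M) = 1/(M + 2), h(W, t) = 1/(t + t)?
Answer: -136/3623902785 ≈ -3.7529e-8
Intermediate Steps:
h(W, t) = 1/(2*t)
T(M) = 1/(2 + M)
q(v, f) = 12 + 6*f
R = -13372335 (R = 24 + 3*((978 + 4643)*(-122 - 671)) = 24 + 3*(5621*(-793)) = 24 + 3*(-4457453) = 24 - 13372359 = -13372335)
J(p, X) = 1/(2 + 1/(2*p))
J(-68, q(u(3), 2))/R = (2*(-68)/(1 + 4*(-68)))/(-13372335) = (2*(-68)/(1 - 272))*(-1/13372335) = (2*(-68)/(-271))*(-1/13372335) = (2*(-68)*(-1/271))*(-1/13372335) = (136/271)*(-1/13372335) = -136/3623902785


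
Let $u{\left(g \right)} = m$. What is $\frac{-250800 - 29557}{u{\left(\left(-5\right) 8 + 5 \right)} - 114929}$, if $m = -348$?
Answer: $\frac{280357}{115277} \approx 2.432$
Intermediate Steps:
$u{\left(g \right)} = -348$
$\frac{-250800 - 29557}{u{\left(\left(-5\right) 8 + 5 \right)} - 114929} = \frac{-250800 - 29557}{-348 - 114929} = - \frac{280357}{-115277} = \left(-280357\right) \left(- \frac{1}{115277}\right) = \frac{280357}{115277}$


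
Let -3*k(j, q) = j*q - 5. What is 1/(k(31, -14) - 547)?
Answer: -3/1202 ≈ -0.0024958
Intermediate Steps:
k(j, q) = 5/3 - j*q/3 (k(j, q) = -(j*q - 5)/3 = -(-5 + j*q)/3 = 5/3 - j*q/3)
1/(k(31, -14) - 547) = 1/((5/3 - 1/3*31*(-14)) - 547) = 1/((5/3 + 434/3) - 547) = 1/(439/3 - 547) = 1/(-1202/3) = -3/1202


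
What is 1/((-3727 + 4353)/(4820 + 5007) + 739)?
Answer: 9827/7262779 ≈ 0.0013531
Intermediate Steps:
1/((-3727 + 4353)/(4820 + 5007) + 739) = 1/(626/9827 + 739) = 1/(7262779/9827) = 9827/7262779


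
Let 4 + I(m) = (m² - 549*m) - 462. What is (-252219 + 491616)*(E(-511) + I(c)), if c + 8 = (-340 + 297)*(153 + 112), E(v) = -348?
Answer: 32626900511274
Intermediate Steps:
c = -11403 (c = -8 + (-340 + 297)*(153 + 112) = -8 - 43*265 = -8 - 11395 = -11403)
I(m) = -466 + m² - 549*m (I(m) = -4 + ((m² - 549*m) - 462) = -4 + (-462 + m² - 549*m) = -466 + m² - 549*m)
(-252219 + 491616)*(E(-511) + I(c)) = (-252219 + 491616)*(-348 + (-466 + (-11403)² - 549*(-11403))) = 239397*(-348 + (-466 + 130028409 + 6260247)) = 239397*(-348 + 136288190) = 239397*136287842 = 32626900511274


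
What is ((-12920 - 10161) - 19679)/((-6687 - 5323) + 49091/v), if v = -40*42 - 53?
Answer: 74103080/20862421 ≈ 3.5520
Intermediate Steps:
v = -1733 (v = -1680 - 53 = -1733)
((-12920 - 10161) - 19679)/((-6687 - 5323) + 49091/v) = ((-12920 - 10161) - 19679)/((-6687 - 5323) + 49091/(-1733)) = (-23081 - 19679)/(-12010 + 49091*(-1/1733)) = -42760/(-12010 - 49091/1733) = -42760/(-20862421/1733) = -42760*(-1733/20862421) = 74103080/20862421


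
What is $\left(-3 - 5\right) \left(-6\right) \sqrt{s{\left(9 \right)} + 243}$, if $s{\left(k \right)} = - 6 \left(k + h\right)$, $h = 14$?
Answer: $48 \sqrt{105} \approx 491.85$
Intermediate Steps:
$s{\left(k \right)} = -84 - 6 k$ ($s{\left(k \right)} = - 6 \left(k + 14\right) = - 6 \left(14 + k\right) = -84 - 6 k$)
$\left(-3 - 5\right) \left(-6\right) \sqrt{s{\left(9 \right)} + 243} = \left(-3 - 5\right) \left(-6\right) \sqrt{\left(-84 - 54\right) + 243} = \left(-8\right) \left(-6\right) \sqrt{\left(-84 - 54\right) + 243} = 48 \sqrt{-138 + 243} = 48 \sqrt{105}$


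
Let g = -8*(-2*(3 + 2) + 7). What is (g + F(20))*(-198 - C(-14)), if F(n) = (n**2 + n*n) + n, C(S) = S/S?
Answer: -167956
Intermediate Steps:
C(S) = 1
F(n) = n + 2*n**2 (F(n) = (n**2 + n**2) + n = 2*n**2 + n = n + 2*n**2)
g = 24 (g = -8*(-2*5 + 7) = -8*(-10 + 7) = -8*(-3) = 24)
(g + F(20))*(-198 - C(-14)) = (24 + 20*(1 + 2*20))*(-198 - 1*1) = (24 + 20*(1 + 40))*(-198 - 1) = (24 + 20*41)*(-199) = (24 + 820)*(-199) = 844*(-199) = -167956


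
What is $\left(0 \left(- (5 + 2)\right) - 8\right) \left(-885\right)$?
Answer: $7080$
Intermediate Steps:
$\left(0 \left(- (5 + 2)\right) - 8\right) \left(-885\right) = \left(0 \left(\left(-1\right) 7\right) - 8\right) \left(-885\right) = \left(0 \left(-7\right) - 8\right) \left(-885\right) = \left(0 - 8\right) \left(-885\right) = \left(-8\right) \left(-885\right) = 7080$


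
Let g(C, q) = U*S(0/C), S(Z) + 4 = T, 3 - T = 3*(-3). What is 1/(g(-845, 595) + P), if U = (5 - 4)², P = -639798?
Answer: -1/639790 ≈ -1.5630e-6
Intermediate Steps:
T = 12 (T = 3 - 3*(-3) = 3 - 1*(-9) = 3 + 9 = 12)
S(Z) = 8 (S(Z) = -4 + 12 = 8)
U = 1 (U = 1² = 1)
g(C, q) = 8 (g(C, q) = 1*8 = 8)
1/(g(-845, 595) + P) = 1/(8 - 639798) = 1/(-639790) = -1/639790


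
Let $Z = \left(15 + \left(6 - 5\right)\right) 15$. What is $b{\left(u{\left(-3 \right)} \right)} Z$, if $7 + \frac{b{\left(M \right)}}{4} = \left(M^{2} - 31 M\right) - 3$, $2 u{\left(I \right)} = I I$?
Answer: $-124080$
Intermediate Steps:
$u{\left(I \right)} = \frac{I^{2}}{2}$ ($u{\left(I \right)} = \frac{I I}{2} = \frac{I^{2}}{2}$)
$Z = 240$ ($Z = \left(15 + \left(6 - 5\right)\right) 15 = \left(15 + 1\right) 15 = 16 \cdot 15 = 240$)
$b{\left(M \right)} = -40 - 124 M + 4 M^{2}$ ($b{\left(M \right)} = -28 + 4 \left(\left(M^{2} - 31 M\right) - 3\right) = -28 + 4 \left(-3 + M^{2} - 31 M\right) = -28 - \left(12 - 4 M^{2} + 124 M\right) = -40 - 124 M + 4 M^{2}$)
$b{\left(u{\left(-3 \right)} \right)} Z = \left(-40 - 124 \frac{\left(-3\right)^{2}}{2} + 4 \left(\frac{\left(-3\right)^{2}}{2}\right)^{2}\right) 240 = \left(-40 - 124 \cdot \frac{1}{2} \cdot 9 + 4 \left(\frac{1}{2} \cdot 9\right)^{2}\right) 240 = \left(-40 - 558 + 4 \left(\frac{9}{2}\right)^{2}\right) 240 = \left(-40 - 558 + 4 \cdot \frac{81}{4}\right) 240 = \left(-40 - 558 + 81\right) 240 = \left(-517\right) 240 = -124080$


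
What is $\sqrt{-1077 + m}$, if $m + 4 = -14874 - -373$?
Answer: $7 i \sqrt{318} \approx 124.83 i$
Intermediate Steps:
$m = -14505$ ($m = -4 - 14501 = -14505$)
$\sqrt{-1077 + m} = \sqrt{-1077 - 14505} = \sqrt{-15582} = 7 i \sqrt{318}$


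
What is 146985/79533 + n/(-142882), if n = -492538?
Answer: 10029089254/1893972351 ≈ 5.2953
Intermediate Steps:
146985/79533 + n/(-142882) = 146985/79533 - 492538/(-142882) = 146985*(1/79533) - 492538*(-1/142882) = 48995/26511 + 246269/71441 = 10029089254/1893972351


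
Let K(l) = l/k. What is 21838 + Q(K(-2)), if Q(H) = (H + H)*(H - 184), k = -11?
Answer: 2634310/121 ≈ 21771.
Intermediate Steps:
K(l) = -l/11 (K(l) = l/(-11) = l*(-1/11) = -l/11)
Q(H) = 2*H*(-184 + H) (Q(H) = (2*H)*(-184 + H) = 2*H*(-184 + H))
21838 + Q(K(-2)) = 21838 + 2*(-1/11*(-2))*(-184 - 1/11*(-2)) = 21838 + 2*(2/11)*(-184 + 2/11) = 21838 + 2*(2/11)*(-2022/11) = 21838 - 8088/121 = 2634310/121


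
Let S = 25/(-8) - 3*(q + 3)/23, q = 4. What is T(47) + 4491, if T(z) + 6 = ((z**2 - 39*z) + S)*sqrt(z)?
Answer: 4485 + 68441*sqrt(47)/184 ≈ 7035.0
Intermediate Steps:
S = -743/184 (S = 25/(-8) - 3*(4 + 3)/23 = 25*(-1/8) - 3*7*(1/23) = -25/8 - 21*1/23 = -25/8 - 21/23 = -743/184 ≈ -4.0380)
T(z) = -6 + sqrt(z)*(-743/184 + z**2 - 39*z) (T(z) = -6 + ((z**2 - 39*z) - 743/184)*sqrt(z) = -6 + (-743/184 + z**2 - 39*z)*sqrt(z) = -6 + sqrt(z)*(-743/184 + z**2 - 39*z))
T(47) + 4491 = (-6 + 47**(5/2) - 1833*sqrt(47) - 743*sqrt(47)/184) + 4491 = (-6 + 2209*sqrt(47) - 1833*sqrt(47) - 743*sqrt(47)/184) + 4491 = (-6 + 68441*sqrt(47)/184) + 4491 = 4485 + 68441*sqrt(47)/184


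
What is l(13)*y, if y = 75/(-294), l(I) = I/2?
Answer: -325/196 ≈ -1.6582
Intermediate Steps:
l(I) = I/2 (l(I) = I*(½) = I/2)
y = -25/98 (y = 75*(-1/294) = -25/98 ≈ -0.25510)
l(13)*y = ((½)*13)*(-25/98) = (13/2)*(-25/98) = -325/196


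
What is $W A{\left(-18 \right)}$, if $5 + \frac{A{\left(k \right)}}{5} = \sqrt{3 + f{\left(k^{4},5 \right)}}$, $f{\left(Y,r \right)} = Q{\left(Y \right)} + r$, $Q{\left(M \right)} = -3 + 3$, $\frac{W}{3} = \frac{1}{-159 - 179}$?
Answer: $\frac{75}{338} - \frac{15 \sqrt{2}}{169} \approx 0.096372$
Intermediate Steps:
$W = - \frac{3}{338}$ ($W = \frac{3}{-159 - 179} = \frac{3}{-338} = 3 \left(- \frac{1}{338}\right) = - \frac{3}{338} \approx -0.0088757$)
$Q{\left(M \right)} = 0$
$f{\left(Y,r \right)} = r$ ($f{\left(Y,r \right)} = 0 + r = r$)
$A{\left(k \right)} = -25 + 10 \sqrt{2}$ ($A{\left(k \right)} = -25 + 5 \sqrt{3 + 5} = -25 + 5 \sqrt{8} = -25 + 5 \cdot 2 \sqrt{2} = -25 + 10 \sqrt{2}$)
$W A{\left(-18 \right)} = - \frac{3 \left(-25 + 10 \sqrt{2}\right)}{338} = \frac{75}{338} - \frac{15 \sqrt{2}}{169}$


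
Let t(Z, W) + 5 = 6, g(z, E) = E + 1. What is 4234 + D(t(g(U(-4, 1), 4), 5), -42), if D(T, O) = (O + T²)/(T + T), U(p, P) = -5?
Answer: 8427/2 ≈ 4213.5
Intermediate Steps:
g(z, E) = 1 + E
t(Z, W) = 1 (t(Z, W) = -5 + 6 = 1)
D(T, O) = (O + T²)/(2*T) (D(T, O) = (O + T²)/((2*T)) = (O + T²)*(1/(2*T)) = (O + T²)/(2*T))
4234 + D(t(g(U(-4, 1), 4), 5), -42) = 4234 + (½)*(-42 + 1²)/1 = 4234 + (½)*1*(-42 + 1) = 4234 + (½)*1*(-41) = 4234 - 41/2 = 8427/2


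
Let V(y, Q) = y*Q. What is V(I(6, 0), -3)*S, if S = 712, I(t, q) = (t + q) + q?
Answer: -12816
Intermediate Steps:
I(t, q) = t + 2*q (I(t, q) = (q + t) + q = t + 2*q)
V(y, Q) = Q*y
V(I(6, 0), -3)*S = -3*(6 + 2*0)*712 = -3*(6 + 0)*712 = -3*6*712 = -18*712 = -12816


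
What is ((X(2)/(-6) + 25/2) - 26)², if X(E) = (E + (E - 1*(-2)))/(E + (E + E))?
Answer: 1681/9 ≈ 186.78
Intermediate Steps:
X(E) = (2 + 2*E)/(3*E) (X(E) = (E + (E + 2))/(E + 2*E) = (E + (2 + E))/((3*E)) = (2 + 2*E)*(1/(3*E)) = (2 + 2*E)/(3*E))
((X(2)/(-6) + 25/2) - 26)² = ((((⅔)*(1 + 2)/2)/(-6) + 25/2) - 26)² = ((((⅔)*(½)*3)*(-⅙) + 25*(½)) - 26)² = ((1*(-⅙) + 25/2) - 26)² = ((-⅙ + 25/2) - 26)² = (37/3 - 26)² = (-41/3)² = 1681/9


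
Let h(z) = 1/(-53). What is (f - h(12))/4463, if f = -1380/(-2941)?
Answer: 76081/695661199 ≈ 0.00010936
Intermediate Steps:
h(z) = -1/53 (h(z) = 1*(-1/53) = -1/53)
f = 1380/2941 (f = -1380*(-1/2941) = 1380/2941 ≈ 0.46923)
(f - h(12))/4463 = (1380/2941 - 1*(-1/53))/4463 = (1380/2941 + 1/53)*(1/4463) = (76081/155873)*(1/4463) = 76081/695661199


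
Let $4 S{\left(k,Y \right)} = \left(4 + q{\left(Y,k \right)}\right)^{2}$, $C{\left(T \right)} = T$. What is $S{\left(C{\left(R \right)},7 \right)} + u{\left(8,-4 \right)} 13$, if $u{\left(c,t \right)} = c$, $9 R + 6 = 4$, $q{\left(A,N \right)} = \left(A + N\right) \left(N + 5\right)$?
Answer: $\frac{11414185}{26244} \approx 434.93$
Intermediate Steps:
$q{\left(A,N \right)} = \left(5 + N\right) \left(A + N\right)$ ($q{\left(A,N \right)} = \left(A + N\right) \left(5 + N\right) = \left(5 + N\right) \left(A + N\right)$)
$R = - \frac{2}{9}$ ($R = - \frac{2}{3} + \frac{1}{9} \cdot 4 = - \frac{2}{3} + \frac{4}{9} = - \frac{2}{9} \approx -0.22222$)
$S{\left(k,Y \right)} = \frac{\left(4 + k^{2} + 5 Y + 5 k + Y k\right)^{2}}{4}$ ($S{\left(k,Y \right)} = \frac{\left(4 + \left(k^{2} + 5 Y + 5 k + Y k\right)\right)^{2}}{4} = \frac{\left(4 + k^{2} + 5 Y + 5 k + Y k\right)^{2}}{4}$)
$S{\left(C{\left(R \right)},7 \right)} + u{\left(8,-4 \right)} 13 = \frac{\left(4 + \left(- \frac{2}{9}\right)^{2} + 5 \cdot 7 + 5 \left(- \frac{2}{9}\right) + 7 \left(- \frac{2}{9}\right)\right)^{2}}{4} + 8 \cdot 13 = \frac{\left(4 + \frac{4}{81} + 35 - \frac{10}{9} - \frac{14}{9}\right)^{2}}{4} + 104 = \frac{\left(\frac{2947}{81}\right)^{2}}{4} + 104 = \frac{1}{4} \cdot \frac{8684809}{6561} + 104 = \frac{8684809}{26244} + 104 = \frac{11414185}{26244}$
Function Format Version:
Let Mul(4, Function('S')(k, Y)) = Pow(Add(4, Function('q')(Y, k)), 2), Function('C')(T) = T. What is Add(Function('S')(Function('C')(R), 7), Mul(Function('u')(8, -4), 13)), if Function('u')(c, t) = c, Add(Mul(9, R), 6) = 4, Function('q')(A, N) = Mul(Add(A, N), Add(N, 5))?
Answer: Rational(11414185, 26244) ≈ 434.93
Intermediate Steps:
Function('q')(A, N) = Mul(Add(5, N), Add(A, N)) (Function('q')(A, N) = Mul(Add(A, N), Add(5, N)) = Mul(Add(5, N), Add(A, N)))
R = Rational(-2, 9) (R = Add(Rational(-2, 3), Mul(Rational(1, 9), 4)) = Add(Rational(-2, 3), Rational(4, 9)) = Rational(-2, 9) ≈ -0.22222)
Function('S')(k, Y) = Mul(Rational(1, 4), Pow(Add(4, Pow(k, 2), Mul(5, Y), Mul(5, k), Mul(Y, k)), 2)) (Function('S')(k, Y) = Mul(Rational(1, 4), Pow(Add(4, Add(Pow(k, 2), Mul(5, Y), Mul(5, k), Mul(Y, k))), 2)) = Mul(Rational(1, 4), Pow(Add(4, Pow(k, 2), Mul(5, Y), Mul(5, k), Mul(Y, k)), 2)))
Add(Function('S')(Function('C')(R), 7), Mul(Function('u')(8, -4), 13)) = Add(Mul(Rational(1, 4), Pow(Add(4, Pow(Rational(-2, 9), 2), Mul(5, 7), Mul(5, Rational(-2, 9)), Mul(7, Rational(-2, 9))), 2)), Mul(8, 13)) = Add(Mul(Rational(1, 4), Pow(Add(4, Rational(4, 81), 35, Rational(-10, 9), Rational(-14, 9)), 2)), 104) = Add(Mul(Rational(1, 4), Pow(Rational(2947, 81), 2)), 104) = Add(Mul(Rational(1, 4), Rational(8684809, 6561)), 104) = Add(Rational(8684809, 26244), 104) = Rational(11414185, 26244)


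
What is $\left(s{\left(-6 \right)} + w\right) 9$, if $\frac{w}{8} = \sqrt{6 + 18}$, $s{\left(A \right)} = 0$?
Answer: $144 \sqrt{6} \approx 352.73$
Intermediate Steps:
$w = 16 \sqrt{6}$ ($w = 8 \sqrt{6 + 18} = 8 \sqrt{24} = 8 \cdot 2 \sqrt{6} = 16 \sqrt{6} \approx 39.192$)
$\left(s{\left(-6 \right)} + w\right) 9 = \left(0 + 16 \sqrt{6}\right) 9 = 16 \sqrt{6} \cdot 9 = 144 \sqrt{6}$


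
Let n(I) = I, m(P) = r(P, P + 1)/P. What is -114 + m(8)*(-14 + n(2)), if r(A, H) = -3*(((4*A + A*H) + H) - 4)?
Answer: 753/2 ≈ 376.50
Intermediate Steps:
r(A, H) = 12 - 12*A - 3*H - 3*A*H (r(A, H) = -3*((H + 4*A + A*H) - 4) = -3*(-4 + H + 4*A + A*H) = 12 - 12*A - 3*H - 3*A*H)
m(P) = (9 - 15*P - 3*P*(1 + P))/P (m(P) = (12 - 12*P - 3*(P + 1) - 3*P*(P + 1))/P = (12 - 12*P - 3*(1 + P) - 3*P*(1 + P))/P = (12 - 12*P + (-3 - 3*P) - 3*P*(1 + P))/P = (9 - 15*P - 3*P*(1 + P))/P)
-114 + m(8)*(-14 + n(2)) = -114 + (-18 - 3*8 + 9/8)*(-14 + 2) = -114 + (-18 - 24 + 9*(⅛))*(-12) = -114 + (-18 - 24 + 9/8)*(-12) = -114 - 327/8*(-12) = -114 + 981/2 = 753/2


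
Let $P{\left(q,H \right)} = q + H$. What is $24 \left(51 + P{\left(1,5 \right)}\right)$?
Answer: $1368$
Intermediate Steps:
$P{\left(q,H \right)} = H + q$
$24 \left(51 + P{\left(1,5 \right)}\right) = 24 \left(51 + \left(5 + 1\right)\right) = 24 \left(51 + 6\right) = 24 \cdot 57 = 1368$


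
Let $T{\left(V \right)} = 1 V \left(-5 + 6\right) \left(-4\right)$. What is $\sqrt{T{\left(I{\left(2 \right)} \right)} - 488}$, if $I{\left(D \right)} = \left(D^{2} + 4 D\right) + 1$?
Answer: $6 i \sqrt{15} \approx 23.238 i$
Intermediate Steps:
$I{\left(D \right)} = 1 + D^{2} + 4 D$
$T{\left(V \right)} = - 4 V$ ($T{\left(V \right)} = V 1 \left(-4\right) = V \left(-4\right) = - 4 V$)
$\sqrt{T{\left(I{\left(2 \right)} \right)} - 488} = \sqrt{- 4 \left(1 + 2^{2} + 4 \cdot 2\right) - 488} = \sqrt{- 4 \left(1 + 4 + 8\right) - 488} = \sqrt{\left(-4\right) 13 - 488} = \sqrt{-52 - 488} = \sqrt{-540} = 6 i \sqrt{15}$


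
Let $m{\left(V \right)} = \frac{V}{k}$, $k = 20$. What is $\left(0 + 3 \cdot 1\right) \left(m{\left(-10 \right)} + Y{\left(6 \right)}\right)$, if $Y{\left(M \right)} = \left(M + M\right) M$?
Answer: $\frac{429}{2} \approx 214.5$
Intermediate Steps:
$Y{\left(M \right)} = 2 M^{2}$ ($Y{\left(M \right)} = 2 M M = 2 M^{2}$)
$m{\left(V \right)} = \frac{V}{20}$
$\left(0 + 3 \cdot 1\right) \left(m{\left(-10 \right)} + Y{\left(6 \right)}\right) = \left(0 + 3 \cdot 1\right) \left(\frac{1}{20} \left(-10\right) + 2 \cdot 6^{2}\right) = \left(0 + 3\right) \left(- \frac{1}{2} + 2 \cdot 36\right) = 3 \left(- \frac{1}{2} + 72\right) = 3 \cdot \frac{143}{2} = \frac{429}{2}$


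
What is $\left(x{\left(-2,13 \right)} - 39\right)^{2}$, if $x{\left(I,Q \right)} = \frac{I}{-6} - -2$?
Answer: $\frac{12100}{9} \approx 1344.4$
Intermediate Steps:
$x{\left(I,Q \right)} = 2 - \frac{I}{6}$ ($x{\left(I,Q \right)} = I \left(- \frac{1}{6}\right) + 2 = - \frac{I}{6} + 2 = 2 - \frac{I}{6}$)
$\left(x{\left(-2,13 \right)} - 39\right)^{2} = \left(\left(2 - - \frac{1}{3}\right) - 39\right)^{2} = \left(\left(2 + \frac{1}{3}\right) - 39\right)^{2} = \left(\frac{7}{3} - 39\right)^{2} = \left(- \frac{110}{3}\right)^{2} = \frac{12100}{9}$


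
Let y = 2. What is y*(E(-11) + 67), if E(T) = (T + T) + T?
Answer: 68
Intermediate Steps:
E(T) = 3*T (E(T) = 2*T + T = 3*T)
y*(E(-11) + 67) = 2*(3*(-11) + 67) = 2*(-33 + 67) = 2*34 = 68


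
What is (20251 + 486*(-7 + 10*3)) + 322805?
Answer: 354234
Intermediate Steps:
(20251 + 486*(-7 + 10*3)) + 322805 = (20251 + 486*(-7 + 30)) + 322805 = (20251 + 486*23) + 322805 = (20251 + 11178) + 322805 = 31429 + 322805 = 354234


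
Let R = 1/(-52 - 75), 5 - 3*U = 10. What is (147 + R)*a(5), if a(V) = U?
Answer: -93340/381 ≈ -244.99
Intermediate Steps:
U = -5/3 (U = 5/3 - 1/3*10 = 5/3 - 10/3 = -5/3 ≈ -1.6667)
R = -1/127 (R = 1/(-127) = -1/127 ≈ -0.0078740)
a(V) = -5/3
(147 + R)*a(5) = (147 - 1/127)*(-5/3) = (18668/127)*(-5/3) = -93340/381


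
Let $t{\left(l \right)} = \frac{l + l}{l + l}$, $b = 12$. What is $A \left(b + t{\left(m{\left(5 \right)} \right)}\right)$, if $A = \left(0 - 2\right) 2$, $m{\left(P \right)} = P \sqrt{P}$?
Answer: $-52$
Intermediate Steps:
$m{\left(P \right)} = P^{\frac{3}{2}}$
$A = -4$ ($A = \left(-2\right) 2 = -4$)
$t{\left(l \right)} = 1$ ($t{\left(l \right)} = \frac{2 l}{2 l} = 2 l \frac{1}{2 l} = 1$)
$A \left(b + t{\left(m{\left(5 \right)} \right)}\right) = - 4 \left(12 + 1\right) = \left(-4\right) 13 = -52$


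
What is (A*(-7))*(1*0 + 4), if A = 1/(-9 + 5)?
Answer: 7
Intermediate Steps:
A = -¼ (A = 1/(-4) = -¼ ≈ -0.25000)
(A*(-7))*(1*0 + 4) = (-¼*(-7))*(1*0 + 4) = 7*(0 + 4)/4 = (7/4)*4 = 7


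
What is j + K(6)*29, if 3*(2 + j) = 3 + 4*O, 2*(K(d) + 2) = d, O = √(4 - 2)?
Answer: 28 + 4*√2/3 ≈ 29.886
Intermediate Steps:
O = √2 ≈ 1.4142
K(d) = -2 + d/2
j = -1 + 4*√2/3 (j = -2 + (3 + 4*√2)/3 = -2 + (1 + 4*√2/3) = -1 + 4*√2/3 ≈ 0.88562)
j + K(6)*29 = (-1 + 4*√2/3) + (-2 + (½)*6)*29 = (-1 + 4*√2/3) + (-2 + 3)*29 = (-1 + 4*√2/3) + 1*29 = (-1 + 4*√2/3) + 29 = 28 + 4*√2/3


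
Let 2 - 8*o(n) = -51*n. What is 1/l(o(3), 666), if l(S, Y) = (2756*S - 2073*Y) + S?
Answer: -8/10617609 ≈ -7.5347e-7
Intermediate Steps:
o(n) = ¼ + 51*n/8 (o(n) = ¼ - (-51)*n/8 = ¼ + 51*n/8)
l(S, Y) = -2073*Y + 2757*S (l(S, Y) = (-2073*Y + 2756*S) + S = -2073*Y + 2757*S)
1/l(o(3), 666) = 1/(-2073*666 + 2757*(¼ + (51/8)*3)) = 1/(-1380618 + 2757*(¼ + 153/8)) = 1/(-1380618 + 2757*(155/8)) = 1/(-1380618 + 427335/8) = 1/(-10617609/8) = -8/10617609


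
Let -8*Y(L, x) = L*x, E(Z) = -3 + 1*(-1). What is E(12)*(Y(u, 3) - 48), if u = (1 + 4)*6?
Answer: 237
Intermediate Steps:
E(Z) = -4 (E(Z) = -3 - 1 = -4)
u = 30 (u = 5*6 = 30)
Y(L, x) = -L*x/8
E(12)*(Y(u, 3) - 48) = -4*(-1/8*30*3 - 48) = -4*(-45/4 - 48) = -4*(-237/4) = 237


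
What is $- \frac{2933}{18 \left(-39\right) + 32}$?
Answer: $\frac{2933}{670} \approx 4.3776$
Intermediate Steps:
$- \frac{2933}{18 \left(-39\right) + 32} = - \frac{2933}{-702 + 32} = - \frac{2933}{-670} = \left(-2933\right) \left(- \frac{1}{670}\right) = \frac{2933}{670}$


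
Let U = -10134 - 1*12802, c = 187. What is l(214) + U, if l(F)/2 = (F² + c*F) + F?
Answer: 149120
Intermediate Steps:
U = -22936 (U = -10134 - 12802 = -22936)
l(F) = 2*F² + 376*F (l(F) = 2*((F² + 187*F) + F) = 2*(F² + 188*F) = 2*F² + 376*F)
l(214) + U = 2*214*(188 + 214) - 22936 = 2*214*402 - 22936 = 172056 - 22936 = 149120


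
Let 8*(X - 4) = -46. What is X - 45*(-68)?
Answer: 12233/4 ≈ 3058.3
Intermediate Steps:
X = -7/4 (X = 4 + (⅛)*(-46) = 4 - 23/4 = -7/4 ≈ -1.7500)
X - 45*(-68) = -7/4 - 45*(-68) = -7/4 + 3060 = 12233/4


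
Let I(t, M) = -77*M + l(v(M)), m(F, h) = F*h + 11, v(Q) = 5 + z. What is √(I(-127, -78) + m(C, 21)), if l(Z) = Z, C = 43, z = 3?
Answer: 4*√433 ≈ 83.235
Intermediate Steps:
v(Q) = 8 (v(Q) = 5 + 3 = 8)
m(F, h) = 11 + F*h
I(t, M) = 8 - 77*M (I(t, M) = -77*M + 8 = 8 - 77*M)
√(I(-127, -78) + m(C, 21)) = √((8 - 77*(-78)) + (11 + 43*21)) = √((8 + 6006) + (11 + 903)) = √(6014 + 914) = √6928 = 4*√433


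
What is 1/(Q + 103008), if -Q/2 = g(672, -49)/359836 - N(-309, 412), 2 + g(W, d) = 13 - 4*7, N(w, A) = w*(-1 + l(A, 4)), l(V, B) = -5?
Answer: 179918/19200129305 ≈ 9.3707e-6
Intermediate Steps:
N(w, A) = -6*w (N(w, A) = w*(-1 - 5) = w*(-6) = -6*w)
g(W, d) = -17 (g(W, d) = -2 + (13 - 4*7) = -2 + (13 - 28) = -2 - 15 = -17)
Q = 667135961/179918 (Q = -2*(-17/359836 - (-6)*(-309)) = -2*(-17*1/359836 - 1*1854) = -2*(-17/359836 - 1854) = -2*(-667135961/359836) = 667135961/179918 ≈ 3708.0)
1/(Q + 103008) = 1/(667135961/179918 + 103008) = 1/(19200129305/179918) = 179918/19200129305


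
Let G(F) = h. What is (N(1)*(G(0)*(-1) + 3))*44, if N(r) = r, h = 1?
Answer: 88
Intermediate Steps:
G(F) = 1
(N(1)*(G(0)*(-1) + 3))*44 = (1*(1*(-1) + 3))*44 = (1*(-1 + 3))*44 = (1*2)*44 = 2*44 = 88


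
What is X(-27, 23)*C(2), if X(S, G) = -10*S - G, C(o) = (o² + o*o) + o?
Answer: 2470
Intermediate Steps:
C(o) = o + 2*o² (C(o) = (o² + o²) + o = 2*o² + o = o + 2*o²)
X(S, G) = -G - 10*S
X(-27, 23)*C(2) = (-1*23 - 10*(-27))*(2*(1 + 2*2)) = (-23 + 270)*(2*(1 + 4)) = 247*(2*5) = 247*10 = 2470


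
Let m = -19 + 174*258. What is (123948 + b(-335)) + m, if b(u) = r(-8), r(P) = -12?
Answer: 168809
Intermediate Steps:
m = 44873 (m = -19 + 44892 = 44873)
b(u) = -12
(123948 + b(-335)) + m = (123948 - 12) + 44873 = 123936 + 44873 = 168809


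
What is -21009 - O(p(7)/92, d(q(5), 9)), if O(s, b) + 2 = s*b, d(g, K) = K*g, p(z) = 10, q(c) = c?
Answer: -966547/46 ≈ -21012.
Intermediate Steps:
O(s, b) = -2 + b*s (O(s, b) = -2 + s*b = -2 + b*s)
-21009 - O(p(7)/92, d(q(5), 9)) = -21009 - (-2 + (9*5)*(10/92)) = -21009 - (-2 + 45*(10*(1/92))) = -21009 - (-2 + 45*(5/46)) = -21009 - (-2 + 225/46) = -21009 - 1*133/46 = -21009 - 133/46 = -966547/46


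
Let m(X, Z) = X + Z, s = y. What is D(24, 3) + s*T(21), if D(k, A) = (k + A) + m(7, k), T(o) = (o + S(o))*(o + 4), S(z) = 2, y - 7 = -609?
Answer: -346092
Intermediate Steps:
y = -602 (y = 7 - 609 = -602)
s = -602
T(o) = (2 + o)*(4 + o) (T(o) = (o + 2)*(o + 4) = (2 + o)*(4 + o))
D(k, A) = 7 + A + 2*k (D(k, A) = (k + A) + (7 + k) = (A + k) + (7 + k) = 7 + A + 2*k)
D(24, 3) + s*T(21) = (7 + 3 + 2*24) - 602*(8 + 21² + 6*21) = (7 + 3 + 48) - 602*(8 + 441 + 126) = 58 - 602*575 = 58 - 346150 = -346092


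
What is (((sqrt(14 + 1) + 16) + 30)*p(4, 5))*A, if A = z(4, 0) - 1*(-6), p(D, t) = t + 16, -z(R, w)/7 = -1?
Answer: 12558 + 273*sqrt(15) ≈ 13615.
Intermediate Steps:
z(R, w) = 7 (z(R, w) = -7*(-1) = 7)
p(D, t) = 16 + t
A = 13 (A = 7 - 1*(-6) = 7 + 6 = 13)
(((sqrt(14 + 1) + 16) + 30)*p(4, 5))*A = (((sqrt(14 + 1) + 16) + 30)*(16 + 5))*13 = (((sqrt(15) + 16) + 30)*21)*13 = (((16 + sqrt(15)) + 30)*21)*13 = ((46 + sqrt(15))*21)*13 = (966 + 21*sqrt(15))*13 = 12558 + 273*sqrt(15)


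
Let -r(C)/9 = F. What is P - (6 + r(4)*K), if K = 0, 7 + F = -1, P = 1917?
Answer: 1911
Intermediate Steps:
F = -8 (F = -7 - 1 = -8)
r(C) = 72 (r(C) = -9*(-8) = 72)
P - (6 + r(4)*K) = 1917 - (6 + 72*0) = 1917 - (6 + 0) = 1917 - 1*6 = 1917 - 6 = 1911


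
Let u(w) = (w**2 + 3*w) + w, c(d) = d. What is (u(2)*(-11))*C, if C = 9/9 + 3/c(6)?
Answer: -198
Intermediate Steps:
u(w) = w**2 + 4*w
C = 3/2 (C = 9/9 + 3/6 = 9*(1/9) + 3*(1/6) = 1 + 1/2 = 3/2 ≈ 1.5000)
(u(2)*(-11))*C = ((2*(4 + 2))*(-11))*(3/2) = ((2*6)*(-11))*(3/2) = (12*(-11))*(3/2) = -132*3/2 = -198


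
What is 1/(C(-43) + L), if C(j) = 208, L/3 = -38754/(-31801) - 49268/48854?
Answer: 776803027/162064803988 ≈ 0.0047932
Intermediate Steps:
L = 489774372/776803027 (L = 3*(-38754/(-31801) - 49268/48854) = 3*(-38754*(-1/31801) - 49268*1/48854) = 3*(38754/31801 - 24634/24427) = 3*(163258124/776803027) = 489774372/776803027 ≈ 0.63050)
1/(C(-43) + L) = 1/(208 + 489774372/776803027) = 1/(162064803988/776803027) = 776803027/162064803988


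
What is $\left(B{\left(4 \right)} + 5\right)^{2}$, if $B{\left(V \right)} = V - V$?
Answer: $25$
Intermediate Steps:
$B{\left(V \right)} = 0$
$\left(B{\left(4 \right)} + 5\right)^{2} = \left(0 + 5\right)^{2} = 5^{2} = 25$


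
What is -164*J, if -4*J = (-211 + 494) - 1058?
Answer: -31775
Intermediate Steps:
J = 775/4 (J = -((-211 + 494) - 1058)/4 = -(283 - 1058)/4 = -1/4*(-775) = 775/4 ≈ 193.75)
-164*J = -164*775/4 = -31775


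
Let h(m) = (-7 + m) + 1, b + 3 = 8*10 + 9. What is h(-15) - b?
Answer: -107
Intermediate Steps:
b = 86 (b = -3 + (8*10 + 9) = -3 + (80 + 9) = -3 + 89 = 86)
h(m) = -6 + m
h(-15) - b = (-6 - 15) - 1*86 = -21 - 86 = -107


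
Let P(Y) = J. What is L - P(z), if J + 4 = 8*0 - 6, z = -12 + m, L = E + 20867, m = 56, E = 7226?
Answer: 28103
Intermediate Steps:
L = 28093 (L = 7226 + 20867 = 28093)
z = 44 (z = -12 + 56 = 44)
J = -10 (J = -4 + (8*0 - 6) = -4 + (0 - 6) = -4 - 6 = -10)
P(Y) = -10
L - P(z) = 28093 - 1*(-10) = 28093 + 10 = 28103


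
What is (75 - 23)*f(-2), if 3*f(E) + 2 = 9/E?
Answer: -338/3 ≈ -112.67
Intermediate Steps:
f(E) = -⅔ + 3/E (f(E) = -⅔ + (9/E)/3 = -⅔ + 3/E)
(75 - 23)*f(-2) = (75 - 23)*(-⅔ + 3/(-2)) = 52*(-⅔ + 3*(-½)) = 52*(-⅔ - 3/2) = 52*(-13/6) = -338/3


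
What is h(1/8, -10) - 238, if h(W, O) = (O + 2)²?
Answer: -174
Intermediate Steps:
h(W, O) = (2 + O)²
h(1/8, -10) - 238 = (2 - 10)² - 238 = (-8)² - 238 = 64 - 238 = -174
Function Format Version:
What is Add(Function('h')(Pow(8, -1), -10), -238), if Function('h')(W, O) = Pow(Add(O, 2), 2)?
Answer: -174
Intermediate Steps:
Function('h')(W, O) = Pow(Add(2, O), 2)
Add(Function('h')(Pow(8, -1), -10), -238) = Add(Pow(Add(2, -10), 2), -238) = Add(Pow(-8, 2), -238) = Add(64, -238) = -174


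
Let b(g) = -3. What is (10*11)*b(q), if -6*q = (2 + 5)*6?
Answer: -330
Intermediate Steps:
q = -7 (q = -(2 + 5)*6/6 = -7*6/6 = -1/6*42 = -7)
(10*11)*b(q) = (10*11)*(-3) = 110*(-3) = -330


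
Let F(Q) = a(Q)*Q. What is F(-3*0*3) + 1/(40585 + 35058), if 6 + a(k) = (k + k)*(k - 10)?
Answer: 1/75643 ≈ 1.3220e-5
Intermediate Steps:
a(k) = -6 + 2*k*(-10 + k) (a(k) = -6 + (k + k)*(k - 10) = -6 + (2*k)*(-10 + k) = -6 + 2*k*(-10 + k))
F(Q) = Q*(-6 - 20*Q + 2*Q²) (F(Q) = (-6 - 20*Q + 2*Q²)*Q = Q*(-6 - 20*Q + 2*Q²))
F(-3*0*3) + 1/(40585 + 35058) = 2*(-3*0*3)*(-3 + (-3*0*3)² - 10*(-3*0)*3) + 1/(40585 + 35058) = 2*(0*3)*(-3 + (0*3)² - 0*3) + 1/75643 = 2*0*(-3 + 0² - 10*0) + 1/75643 = 2*0*(-3 + 0 + 0) + 1/75643 = 2*0*(-3) + 1/75643 = 0 + 1/75643 = 1/75643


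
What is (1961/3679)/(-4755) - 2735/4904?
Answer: -47854735819/85788835080 ≈ -0.55782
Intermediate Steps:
(1961/3679)/(-4755) - 2735/4904 = (1961*(1/3679))*(-1/4755) - 2735*1/4904 = (1961/3679)*(-1/4755) - 2735/4904 = -1961/17493645 - 2735/4904 = -47854735819/85788835080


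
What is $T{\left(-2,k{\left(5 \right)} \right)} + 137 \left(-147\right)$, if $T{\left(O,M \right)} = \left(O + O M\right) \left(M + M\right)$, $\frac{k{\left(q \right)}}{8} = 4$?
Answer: $-24363$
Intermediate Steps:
$k{\left(q \right)} = 32$ ($k{\left(q \right)} = 8 \cdot 4 = 32$)
$T{\left(O,M \right)} = 2 M \left(O + M O\right)$ ($T{\left(O,M \right)} = \left(O + M O\right) 2 M = 2 M \left(O + M O\right)$)
$T{\left(-2,k{\left(5 \right)} \right)} + 137 \left(-147\right) = 2 \cdot 32 \left(-2\right) \left(1 + 32\right) + 137 \left(-147\right) = 2 \cdot 32 \left(-2\right) 33 - 20139 = -4224 - 20139 = -24363$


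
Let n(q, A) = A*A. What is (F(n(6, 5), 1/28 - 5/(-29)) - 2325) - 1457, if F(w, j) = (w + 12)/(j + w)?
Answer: -77383714/20469 ≈ -3780.5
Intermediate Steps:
n(q, A) = A**2
F(w, j) = (12 + w)/(j + w)
(F(n(6, 5), 1/28 - 5/(-29)) - 2325) - 1457 = ((12 + 5**2)/((1/28 - 5/(-29)) + 5**2) - 2325) - 1457 = ((12 + 25)/((1*(1/28) - 5*(-1/29)) + 25) - 2325) - 1457 = (37/((1/28 + 5/29) + 25) - 2325) - 1457 = (37/(169/812 + 25) - 2325) - 1457 = (37/(20469/812) - 2325) - 1457 = ((812/20469)*37 - 2325) - 1457 = (30044/20469 - 2325) - 1457 = -47560381/20469 - 1457 = -77383714/20469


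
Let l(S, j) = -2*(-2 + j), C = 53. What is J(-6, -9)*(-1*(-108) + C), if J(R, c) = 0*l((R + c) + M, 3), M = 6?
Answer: 0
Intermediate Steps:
l(S, j) = 4 - 2*j
J(R, c) = 0 (J(R, c) = 0*(4 - 2*3) = 0*(4 - 6) = 0*(-2) = 0)
J(-6, -9)*(-1*(-108) + C) = 0*(-1*(-108) + 53) = 0*(108 + 53) = 0*161 = 0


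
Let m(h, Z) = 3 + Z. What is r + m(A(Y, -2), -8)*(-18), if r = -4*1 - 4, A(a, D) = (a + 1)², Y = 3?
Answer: 82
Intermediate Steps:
A(a, D) = (1 + a)²
r = -8 (r = -4 - 4 = -8)
r + m(A(Y, -2), -8)*(-18) = -8 + (3 - 8)*(-18) = -8 - 5*(-18) = -8 + 90 = 82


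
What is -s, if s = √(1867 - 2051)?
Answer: -2*I*√46 ≈ -13.565*I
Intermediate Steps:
s = 2*I*√46 (s = √(-184) = 2*I*√46 ≈ 13.565*I)
-s = -2*I*√46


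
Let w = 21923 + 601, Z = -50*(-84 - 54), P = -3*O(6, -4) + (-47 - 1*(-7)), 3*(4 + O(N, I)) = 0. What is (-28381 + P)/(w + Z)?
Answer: -28409/29424 ≈ -0.96550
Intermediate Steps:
O(N, I) = -4 (O(N, I) = -4 + (⅓)*0 = -4 + 0 = -4)
P = -28 (P = -3*(-4) + (-47 - 1*(-7)) = 12 + (-47 + 7) = 12 - 40 = -28)
Z = 6900 (Z = -50*(-138) = 6900)
w = 22524
(-28381 + P)/(w + Z) = (-28381 - 28)/(22524 + 6900) = -28409/29424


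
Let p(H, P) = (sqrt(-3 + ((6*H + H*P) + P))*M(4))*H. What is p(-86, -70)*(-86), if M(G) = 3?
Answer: 22188*sqrt(5431) ≈ 1.6352e+6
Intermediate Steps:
p(H, P) = 3*H*sqrt(-3 + P + 6*H + H*P) (p(H, P) = (sqrt(-3 + ((6*H + H*P) + P))*3)*H = (sqrt(-3 + (P + 6*H + H*P))*3)*H = (sqrt(-3 + P + 6*H + H*P)*3)*H = (3*sqrt(-3 + P + 6*H + H*P))*H = 3*H*sqrt(-3 + P + 6*H + H*P))
p(-86, -70)*(-86) = (3*(-86)*sqrt(-3 - 70 + 6*(-86) - 86*(-70)))*(-86) = (3*(-86)*sqrt(-3 - 70 - 516 + 6020))*(-86) = (3*(-86)*sqrt(5431))*(-86) = -258*sqrt(5431)*(-86) = 22188*sqrt(5431)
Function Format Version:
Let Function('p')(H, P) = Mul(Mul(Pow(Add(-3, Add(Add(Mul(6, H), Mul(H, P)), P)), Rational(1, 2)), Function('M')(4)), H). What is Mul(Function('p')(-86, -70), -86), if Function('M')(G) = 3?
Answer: Mul(22188, Pow(5431, Rational(1, 2))) ≈ 1.6352e+6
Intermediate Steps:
Function('p')(H, P) = Mul(3, H, Pow(Add(-3, P, Mul(6, H), Mul(H, P)), Rational(1, 2))) (Function('p')(H, P) = Mul(Mul(Pow(Add(-3, Add(Add(Mul(6, H), Mul(H, P)), P)), Rational(1, 2)), 3), H) = Mul(Mul(Pow(Add(-3, Add(P, Mul(6, H), Mul(H, P))), Rational(1, 2)), 3), H) = Mul(Mul(Pow(Add(-3, P, Mul(6, H), Mul(H, P)), Rational(1, 2)), 3), H) = Mul(Mul(3, Pow(Add(-3, P, Mul(6, H), Mul(H, P)), Rational(1, 2))), H) = Mul(3, H, Pow(Add(-3, P, Mul(6, H), Mul(H, P)), Rational(1, 2))))
Mul(Function('p')(-86, -70), -86) = Mul(Mul(3, -86, Pow(Add(-3, -70, Mul(6, -86), Mul(-86, -70)), Rational(1, 2))), -86) = Mul(Mul(3, -86, Pow(Add(-3, -70, -516, 6020), Rational(1, 2))), -86) = Mul(Mul(3, -86, Pow(5431, Rational(1, 2))), -86) = Mul(Mul(-258, Pow(5431, Rational(1, 2))), -86) = Mul(22188, Pow(5431, Rational(1, 2)))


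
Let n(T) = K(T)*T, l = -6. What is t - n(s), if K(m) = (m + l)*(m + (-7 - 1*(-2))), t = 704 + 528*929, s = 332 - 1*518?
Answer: 7312208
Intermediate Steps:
s = -186 (s = 332 - 518 = -186)
t = 491216 (t = 704 + 490512 = 491216)
K(m) = (-6 + m)*(-5 + m) (K(m) = (m - 6)*(m + (-7 - 1*(-2))) = (-6 + m)*(m + (-7 + 2)) = (-6 + m)*(m - 5) = (-6 + m)*(-5 + m))
n(T) = T*(30 + T**2 - 11*T) (n(T) = (30 + T**2 - 11*T)*T = T*(30 + T**2 - 11*T))
t - n(s) = 491216 - (-186)*(30 + (-186)**2 - 11*(-186)) = 491216 - (-186)*(30 + 34596 + 2046) = 491216 - (-186)*36672 = 491216 - 1*(-6820992) = 491216 + 6820992 = 7312208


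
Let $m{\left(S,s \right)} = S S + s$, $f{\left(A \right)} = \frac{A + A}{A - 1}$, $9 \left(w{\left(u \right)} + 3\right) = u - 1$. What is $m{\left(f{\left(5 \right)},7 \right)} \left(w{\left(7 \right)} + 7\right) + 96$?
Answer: $\frac{947}{6} \approx 157.83$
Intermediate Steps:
$w{\left(u \right)} = - \frac{28}{9} + \frac{u}{9}$ ($w{\left(u \right)} = -3 + \frac{u - 1}{9} = -3 + \frac{-1 + u}{9} = -3 + \left(- \frac{1}{9} + \frac{u}{9}\right) = - \frac{28}{9} + \frac{u}{9}$)
$f{\left(A \right)} = \frac{2 A}{-1 + A}$
$m{\left(S,s \right)} = s + S^{2}$ ($m{\left(S,s \right)} = S^{2} + s = s + S^{2}$)
$m{\left(f{\left(5 \right)},7 \right)} \left(w{\left(7 \right)} + 7\right) + 96 = \left(7 + \left(2 \cdot 5 \frac{1}{-1 + 5}\right)^{2}\right) \left(\left(- \frac{28}{9} + \frac{1}{9} \cdot 7\right) + 7\right) + 96 = \left(7 + \left(2 \cdot 5 \cdot \frac{1}{4}\right)^{2}\right) \left(\left(- \frac{28}{9} + \frac{7}{9}\right) + 7\right) + 96 = \left(7 + \left(2 \cdot 5 \cdot \frac{1}{4}\right)^{2}\right) \left(- \frac{7}{3} + 7\right) + 96 = \left(7 + \left(\frac{5}{2}\right)^{2}\right) \frac{14}{3} + 96 = \left(7 + \frac{25}{4}\right) \frac{14}{3} + 96 = \frac{53}{4} \cdot \frac{14}{3} + 96 = \frac{371}{6} + 96 = \frac{947}{6}$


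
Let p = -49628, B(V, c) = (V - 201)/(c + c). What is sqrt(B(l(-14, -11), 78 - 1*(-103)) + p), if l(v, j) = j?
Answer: 3*I*sqrt(180653566)/181 ≈ 222.77*I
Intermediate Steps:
B(V, c) = (-201 + V)/(2*c) (B(V, c) = (-201 + V)/((2*c)) = (-201 + V)*(1/(2*c)) = (-201 + V)/(2*c))
sqrt(B(l(-14, -11), 78 - 1*(-103)) + p) = sqrt((-201 - 11)/(2*(78 - 1*(-103))) - 49628) = sqrt((1/2)*(-212)/(78 + 103) - 49628) = sqrt((1/2)*(-212)/181 - 49628) = sqrt((1/2)*(1/181)*(-212) - 49628) = sqrt(-106/181 - 49628) = sqrt(-8982774/181) = 3*I*sqrt(180653566)/181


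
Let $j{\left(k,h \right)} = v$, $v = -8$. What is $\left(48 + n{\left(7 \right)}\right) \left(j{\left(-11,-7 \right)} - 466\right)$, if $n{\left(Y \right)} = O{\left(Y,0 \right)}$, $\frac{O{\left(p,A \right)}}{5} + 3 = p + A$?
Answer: $-32232$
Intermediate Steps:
$O{\left(p,A \right)} = -15 + 5 A + 5 p$ ($O{\left(p,A \right)} = -15 + 5 \left(p + A\right) = -15 + 5 \left(A + p\right) = -15 + \left(5 A + 5 p\right) = -15 + 5 A + 5 p$)
$n{\left(Y \right)} = -15 + 5 Y$ ($n{\left(Y \right)} = -15 + 5 \cdot 0 + 5 Y = -15 + 0 + 5 Y = -15 + 5 Y$)
$j{\left(k,h \right)} = -8$
$\left(48 + n{\left(7 \right)}\right) \left(j{\left(-11,-7 \right)} - 466\right) = \left(48 + \left(-15 + 5 \cdot 7\right)\right) \left(-8 - 466\right) = \left(48 + \left(-15 + 35\right)\right) \left(-474\right) = \left(48 + 20\right) \left(-474\right) = 68 \left(-474\right) = -32232$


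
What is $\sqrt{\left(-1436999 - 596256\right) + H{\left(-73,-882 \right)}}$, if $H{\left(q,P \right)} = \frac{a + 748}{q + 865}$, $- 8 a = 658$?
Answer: $\frac{i \sqrt{141709681894}}{264} \approx 1425.9 i$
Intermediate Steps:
$a = - \frac{329}{4}$ ($a = \left(- \frac{1}{8}\right) 658 = - \frac{329}{4} \approx -82.25$)
$H{\left(q,P \right)} = \frac{2663}{4 \left(865 + q\right)}$ ($H{\left(q,P \right)} = \frac{- \frac{329}{4} + 748}{q + 865} = \frac{2663}{4 \left(865 + q\right)}$)
$\sqrt{\left(-1436999 - 596256\right) + H{\left(-73,-882 \right)}} = \sqrt{\left(-1436999 - 596256\right) + \frac{2663}{4 \left(865 - 73\right)}} = \sqrt{\left(-1436999 - 596256\right) + \frac{2663}{4 \cdot 792}} = \sqrt{-2033255 + \frac{2663}{4} \cdot \frac{1}{792}} = \sqrt{-2033255 + \frac{2663}{3168}} = \sqrt{- \frac{6441349177}{3168}} = \frac{i \sqrt{141709681894}}{264}$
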